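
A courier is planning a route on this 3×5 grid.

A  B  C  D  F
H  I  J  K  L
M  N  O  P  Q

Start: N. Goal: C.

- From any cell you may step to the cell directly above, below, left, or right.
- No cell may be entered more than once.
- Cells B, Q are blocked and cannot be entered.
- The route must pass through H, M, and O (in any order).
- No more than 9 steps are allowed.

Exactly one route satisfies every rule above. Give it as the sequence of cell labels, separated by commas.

N, M, H, I, J, O, P, K, D, C

The budget equals the shortest possible length, so every move has to be on a shortest route through the required cells.
Route from N: left 1 to M, up 1 to H, right 2 to J, down 1 to O, right 1 to P, up 2 to D, left 1 to C — 9 moves in all.
Check: all required cells visited; 9 ≤ 9 moves.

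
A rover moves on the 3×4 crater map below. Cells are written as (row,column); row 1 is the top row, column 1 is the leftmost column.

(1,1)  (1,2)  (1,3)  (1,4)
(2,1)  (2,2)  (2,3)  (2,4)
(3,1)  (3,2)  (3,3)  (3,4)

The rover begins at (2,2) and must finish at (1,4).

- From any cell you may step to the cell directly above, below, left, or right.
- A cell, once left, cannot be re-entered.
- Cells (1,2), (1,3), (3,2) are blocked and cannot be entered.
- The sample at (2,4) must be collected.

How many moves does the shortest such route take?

Any route passes through (2,4) somewhere between (2,2) and (1,4). Summing Manhattan distances along the two legs ((2,2) → (2,4) → (1,4)) gives a lower bound of 2 + 1 = 3 moves.
A route of 3 moves achieves this: (2,2) → (2,3) → (2,4) → (1,4).
Since 3 matches the lower bound, it is optimal.

3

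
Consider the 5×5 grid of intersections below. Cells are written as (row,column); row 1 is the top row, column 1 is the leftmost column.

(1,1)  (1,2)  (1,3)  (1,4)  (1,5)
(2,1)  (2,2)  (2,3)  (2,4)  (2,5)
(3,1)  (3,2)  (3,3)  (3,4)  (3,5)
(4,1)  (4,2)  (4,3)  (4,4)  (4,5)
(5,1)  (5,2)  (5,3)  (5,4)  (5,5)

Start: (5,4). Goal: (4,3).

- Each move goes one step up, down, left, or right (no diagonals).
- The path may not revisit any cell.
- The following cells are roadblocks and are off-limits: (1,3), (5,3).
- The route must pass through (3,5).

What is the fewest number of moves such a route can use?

6

Any route passes through (3,5) somewhere between (5,4) and (4,3). Summing Manhattan distances along the two legs ((5,4) → (3,5) → (4,3)) gives a lower bound of 3 + 3 = 6 moves.
A route of 6 moves achieves this: (5,4) → (4,4) → (4,5) → (3,5) → (3,4) → (3,3) → (4,3).
Since 6 matches the lower bound, it is optimal.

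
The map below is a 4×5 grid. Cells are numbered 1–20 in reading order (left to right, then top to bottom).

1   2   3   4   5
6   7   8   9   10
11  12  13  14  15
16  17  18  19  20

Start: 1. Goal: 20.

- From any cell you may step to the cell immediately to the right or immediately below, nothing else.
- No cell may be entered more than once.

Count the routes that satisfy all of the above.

35

A right/down-only route from 1 to 20 makes exactly 3 down-moves and 4 right-moves in some order.
With no other constraints that would be C(7,3) = 35 routes.
That gives 35 routes.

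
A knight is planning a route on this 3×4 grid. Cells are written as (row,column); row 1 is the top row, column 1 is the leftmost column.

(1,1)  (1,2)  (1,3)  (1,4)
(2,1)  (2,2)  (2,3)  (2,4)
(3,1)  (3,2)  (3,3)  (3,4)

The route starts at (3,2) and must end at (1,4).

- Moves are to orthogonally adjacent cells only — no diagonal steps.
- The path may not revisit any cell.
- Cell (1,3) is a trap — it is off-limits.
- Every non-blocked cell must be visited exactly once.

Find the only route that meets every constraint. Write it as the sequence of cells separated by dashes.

(3,2) - (3,1) - (2,1) - (1,1) - (1,2) - (2,2) - (2,3) - (3,3) - (3,4) - (2,4) - (1,4)

Need to visit all 11 open cells exactly once, starting at (3,2) and ending at (1,4).
Cell (1,2) has only two open neighbours ((2,2) and (1,1)), so the path must pass straight through it: one of those is the cell it's entered from and the other is where it exits.
Route from (3,2): left 1 to (3,1), up 2 to (1,1), right 1 to (1,2), down 1 to (2,2), right 1 to (2,3), down 1 to (3,3), right 1 to (3,4), up 2 to (1,4) — 10 moves in all.
Check: all 11 open cells covered.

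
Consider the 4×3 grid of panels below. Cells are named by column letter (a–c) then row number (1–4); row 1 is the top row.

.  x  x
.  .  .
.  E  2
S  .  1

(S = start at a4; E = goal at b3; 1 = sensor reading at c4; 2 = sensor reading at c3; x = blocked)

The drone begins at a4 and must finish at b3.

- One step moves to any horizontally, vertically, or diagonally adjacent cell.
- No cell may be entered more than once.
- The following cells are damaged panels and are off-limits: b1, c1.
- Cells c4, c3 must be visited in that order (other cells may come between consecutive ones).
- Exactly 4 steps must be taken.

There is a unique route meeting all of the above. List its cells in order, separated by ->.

a4 -> b4 -> c4 -> c3 -> b3

The waypoints must appear in the order c4, c3, with no cell reused.
Route from a4: 2× right (reaching c4), up to c3, left to b3 — 4 moves in all.
Check: order respected (1 at step 2, 2 at step 3); 4 moves as required.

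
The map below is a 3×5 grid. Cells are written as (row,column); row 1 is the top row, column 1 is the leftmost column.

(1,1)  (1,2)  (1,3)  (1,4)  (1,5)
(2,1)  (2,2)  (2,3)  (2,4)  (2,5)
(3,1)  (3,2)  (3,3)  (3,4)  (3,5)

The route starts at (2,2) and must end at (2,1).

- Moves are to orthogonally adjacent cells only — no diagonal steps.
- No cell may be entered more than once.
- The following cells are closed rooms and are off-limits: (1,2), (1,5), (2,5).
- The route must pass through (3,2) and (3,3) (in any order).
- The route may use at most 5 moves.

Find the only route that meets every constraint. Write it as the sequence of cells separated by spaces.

(2,2) (2,3) (3,3) (3,2) (3,1) (2,1)

Any route must reach (3,2) and (3,3) and still end at (2,1) within 5 moves, so the order of the required stops is forced.
Route from (2,2): right to (2,3), down to (3,3), 2× left (reaching (3,1)), up to (2,1) — 5 moves in all.
Check: all required cells visited; 5 ≤ 5 moves.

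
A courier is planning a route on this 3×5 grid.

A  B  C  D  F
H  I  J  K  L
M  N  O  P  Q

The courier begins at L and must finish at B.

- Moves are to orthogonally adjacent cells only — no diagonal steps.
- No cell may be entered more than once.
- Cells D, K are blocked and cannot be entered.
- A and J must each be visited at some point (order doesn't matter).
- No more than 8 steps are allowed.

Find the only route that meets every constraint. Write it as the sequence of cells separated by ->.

Any route must reach A and J and still end at B within 8 moves, so the order of the required stops is forced.
Route from L: down 1 to Q, left 2 to O, up 1 to J, left 2 to H, up 1 to A, right 1 to B — 8 moves in all.
Check: all required cells visited; 8 ≤ 8 moves.

L -> Q -> P -> O -> J -> I -> H -> A -> B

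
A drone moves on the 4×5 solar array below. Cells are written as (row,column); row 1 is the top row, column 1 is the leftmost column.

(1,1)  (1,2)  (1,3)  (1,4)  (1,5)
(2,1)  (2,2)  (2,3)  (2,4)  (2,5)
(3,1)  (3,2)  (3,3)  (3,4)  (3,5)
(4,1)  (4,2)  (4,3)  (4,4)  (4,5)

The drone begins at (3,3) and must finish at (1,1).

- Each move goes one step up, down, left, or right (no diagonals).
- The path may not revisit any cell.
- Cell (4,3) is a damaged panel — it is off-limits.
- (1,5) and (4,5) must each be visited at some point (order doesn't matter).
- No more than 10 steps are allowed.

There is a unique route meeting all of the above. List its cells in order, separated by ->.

The 10-move cap with required stops at (1,5), (4,5) leaves no slack for detours.
Route from (3,3): right 1 to (3,4), down 1 to (4,4), right 1 to (4,5), up 3 to (1,5), left 4 to (1,1) — 10 moves in all.
Check: all required cells visited; 10 ≤ 10 moves.

(3,3) -> (3,4) -> (4,4) -> (4,5) -> (3,5) -> (2,5) -> (1,5) -> (1,4) -> (1,3) -> (1,2) -> (1,1)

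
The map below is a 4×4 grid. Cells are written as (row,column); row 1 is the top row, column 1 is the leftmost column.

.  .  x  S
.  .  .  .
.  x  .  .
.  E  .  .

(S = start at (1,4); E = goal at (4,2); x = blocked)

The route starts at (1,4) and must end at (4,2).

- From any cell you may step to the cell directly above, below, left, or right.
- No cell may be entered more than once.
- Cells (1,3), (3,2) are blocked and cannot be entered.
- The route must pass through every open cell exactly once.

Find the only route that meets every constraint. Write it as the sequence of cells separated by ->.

Need to visit all 14 open cells exactly once, starting at (1,4) and ending at (4,2).
Cell (1,2) has only two open neighbours ((2,2) and (1,1)), so the path must pass straight through it: one of those is the cell it's entered from and the other is where it exits.
Route from (1,4): down 3 to (4,4), left 1 to (4,3), up 2 to (2,3), left 1 to (2,2), up 1 to (1,2), left 1 to (1,1), down 3 to (4,1), right 1 to (4,2) — 13 moves in all.
Check: all 14 open cells covered.

(1,4) -> (2,4) -> (3,4) -> (4,4) -> (4,3) -> (3,3) -> (2,3) -> (2,2) -> (1,2) -> (1,1) -> (2,1) -> (3,1) -> (4,1) -> (4,2)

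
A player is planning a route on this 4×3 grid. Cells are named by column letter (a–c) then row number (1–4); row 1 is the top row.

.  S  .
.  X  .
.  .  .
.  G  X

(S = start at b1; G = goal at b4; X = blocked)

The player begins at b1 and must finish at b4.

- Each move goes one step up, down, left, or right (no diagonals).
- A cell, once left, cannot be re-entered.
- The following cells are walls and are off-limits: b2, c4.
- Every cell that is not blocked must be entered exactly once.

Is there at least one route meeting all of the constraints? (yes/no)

no

Exhausting the options from b1, every branch either dead-ends against blocked cells, would have to re-enter a cell already used, or reaches the goal with a constraint still unmet.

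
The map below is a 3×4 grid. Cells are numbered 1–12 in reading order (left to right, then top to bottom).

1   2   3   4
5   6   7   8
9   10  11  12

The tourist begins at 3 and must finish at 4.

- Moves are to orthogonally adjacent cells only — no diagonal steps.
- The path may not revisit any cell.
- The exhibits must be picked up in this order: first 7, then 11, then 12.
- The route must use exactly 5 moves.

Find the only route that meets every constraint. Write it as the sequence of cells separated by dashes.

The waypoints must appear in the order 7, 11, 12, with no cell reused.
Route from 3: 2× down (reaching 11), right to 12, 2× up (reaching 4) — 5 moves in all.
Check: order respected (7 at step 1, 11 at step 2, 12 at step 3); 5 moves as required.

3 - 7 - 11 - 12 - 8 - 4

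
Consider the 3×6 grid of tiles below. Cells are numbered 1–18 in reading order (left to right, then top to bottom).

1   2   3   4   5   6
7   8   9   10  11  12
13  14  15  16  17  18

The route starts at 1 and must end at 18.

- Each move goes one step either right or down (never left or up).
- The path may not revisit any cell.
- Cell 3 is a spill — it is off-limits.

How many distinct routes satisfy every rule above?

A right/down-only route from 1 to 18 makes exactly 2 down-moves and 5 right-moves in some order.
With no other constraints that would be C(7,2) = 21 routes.
Subtract routes through each blocked cell (inclusion–exclusion for overlaps): − through 3: 10 → 11.
That gives 11 routes.

11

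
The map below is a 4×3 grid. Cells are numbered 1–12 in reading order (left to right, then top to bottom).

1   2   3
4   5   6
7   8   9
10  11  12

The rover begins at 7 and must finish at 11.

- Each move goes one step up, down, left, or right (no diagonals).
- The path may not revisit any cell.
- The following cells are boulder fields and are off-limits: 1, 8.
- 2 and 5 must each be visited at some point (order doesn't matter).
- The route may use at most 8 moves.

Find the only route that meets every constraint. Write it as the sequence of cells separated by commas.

The 8-move cap with required stops at 2, 5 leaves no slack for detours.
Route from 7: up 1 to 4, right 1 to 5, up 1 to 2, right 1 to 3, down 3 to 12, left 1 to 11 — 8 moves in all.
Check: all required cells visited; 8 ≤ 8 moves.

7, 4, 5, 2, 3, 6, 9, 12, 11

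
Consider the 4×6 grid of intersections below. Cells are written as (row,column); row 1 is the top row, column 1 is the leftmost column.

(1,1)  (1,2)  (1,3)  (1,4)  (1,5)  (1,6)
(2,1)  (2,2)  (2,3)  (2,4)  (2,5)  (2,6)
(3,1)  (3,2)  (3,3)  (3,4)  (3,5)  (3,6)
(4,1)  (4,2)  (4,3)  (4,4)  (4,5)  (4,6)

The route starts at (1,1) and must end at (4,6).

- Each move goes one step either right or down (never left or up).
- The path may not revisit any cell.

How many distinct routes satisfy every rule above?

A right/down-only route from (1,1) to (4,6) makes exactly 3 down-moves and 5 right-moves in some order.
With no other constraints that would be C(8,3) = 56 routes.
That gives 56 routes.

56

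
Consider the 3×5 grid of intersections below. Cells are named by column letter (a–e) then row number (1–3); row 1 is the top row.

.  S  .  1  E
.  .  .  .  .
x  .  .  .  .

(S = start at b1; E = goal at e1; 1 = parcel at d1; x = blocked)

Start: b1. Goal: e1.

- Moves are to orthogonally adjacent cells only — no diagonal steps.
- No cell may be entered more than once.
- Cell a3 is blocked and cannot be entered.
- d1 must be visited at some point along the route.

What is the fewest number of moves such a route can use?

Any route passes through d1 somewhere between b1 and e1. Summing Manhattan distances along the two legs (b1 → d1 → e1) gives a lower bound of 2 + 1 = 3 moves.
A route of 3 moves achieves this: b1 → c1 → d1 → e1.
Since 3 matches the lower bound, it is optimal.

3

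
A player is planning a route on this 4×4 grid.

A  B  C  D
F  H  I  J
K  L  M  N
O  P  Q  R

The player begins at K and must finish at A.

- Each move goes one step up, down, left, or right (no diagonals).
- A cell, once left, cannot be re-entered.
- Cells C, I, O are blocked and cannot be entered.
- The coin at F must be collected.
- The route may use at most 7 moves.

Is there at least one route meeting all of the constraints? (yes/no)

One route that works: K → F → A.

yes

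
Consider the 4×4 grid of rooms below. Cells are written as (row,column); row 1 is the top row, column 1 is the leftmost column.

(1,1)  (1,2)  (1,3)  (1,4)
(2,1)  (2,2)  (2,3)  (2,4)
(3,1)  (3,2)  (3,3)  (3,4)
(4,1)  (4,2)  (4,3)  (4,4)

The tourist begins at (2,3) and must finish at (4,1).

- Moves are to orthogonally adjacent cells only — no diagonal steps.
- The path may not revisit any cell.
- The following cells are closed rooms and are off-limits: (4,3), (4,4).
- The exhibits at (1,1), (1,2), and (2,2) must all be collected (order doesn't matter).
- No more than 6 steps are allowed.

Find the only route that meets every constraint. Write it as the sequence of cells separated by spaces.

(2,3) (2,2) (1,2) (1,1) (2,1) (3,1) (4,1)

The budget equals the shortest possible length, so every move has to be on a shortest route through the required cells.
Route from (2,3): left 1 to (2,2), up 1 to (1,2), left 1 to (1,1), down 3 to (4,1) — 6 moves in all.
Check: all required cells visited; 6 ≤ 6 moves.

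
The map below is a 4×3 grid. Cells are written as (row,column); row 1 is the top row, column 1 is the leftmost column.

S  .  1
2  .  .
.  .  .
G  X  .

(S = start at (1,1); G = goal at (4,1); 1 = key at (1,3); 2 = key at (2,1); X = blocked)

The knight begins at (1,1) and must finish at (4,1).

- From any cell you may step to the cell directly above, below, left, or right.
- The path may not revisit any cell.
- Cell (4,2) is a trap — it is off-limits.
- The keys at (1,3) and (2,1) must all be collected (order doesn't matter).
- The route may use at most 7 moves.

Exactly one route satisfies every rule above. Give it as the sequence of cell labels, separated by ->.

(1,1) -> (1,2) -> (1,3) -> (2,3) -> (2,2) -> (2,1) -> (3,1) -> (4,1)

The 7-move cap with required stops at (1,3), (2,1) leaves no slack for detours.
Route from (1,1): 2× right (reaching (1,3)), down to (2,3), 2× left (reaching (2,1)), 2× down (reaching (4,1)) — 7 moves in all.
Check: all required cells visited; 7 ≤ 7 moves.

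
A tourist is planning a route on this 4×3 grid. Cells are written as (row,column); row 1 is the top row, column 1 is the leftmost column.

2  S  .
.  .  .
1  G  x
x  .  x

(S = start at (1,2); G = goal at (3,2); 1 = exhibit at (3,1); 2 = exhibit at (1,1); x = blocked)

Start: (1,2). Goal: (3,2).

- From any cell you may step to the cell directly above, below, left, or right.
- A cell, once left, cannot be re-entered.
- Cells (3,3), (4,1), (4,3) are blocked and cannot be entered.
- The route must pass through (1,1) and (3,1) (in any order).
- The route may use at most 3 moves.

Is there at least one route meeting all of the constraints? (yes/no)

Even ignoring the no-revisit rule, getting from (1,2) to (3,2), taking the cheapest ordering (1,2) → (1,1) → (3,1) → (3,2) needs at least 1 + 2 + 1 = 4 moves (Manhattan distance per leg), which exceeds the 3-move limit.

no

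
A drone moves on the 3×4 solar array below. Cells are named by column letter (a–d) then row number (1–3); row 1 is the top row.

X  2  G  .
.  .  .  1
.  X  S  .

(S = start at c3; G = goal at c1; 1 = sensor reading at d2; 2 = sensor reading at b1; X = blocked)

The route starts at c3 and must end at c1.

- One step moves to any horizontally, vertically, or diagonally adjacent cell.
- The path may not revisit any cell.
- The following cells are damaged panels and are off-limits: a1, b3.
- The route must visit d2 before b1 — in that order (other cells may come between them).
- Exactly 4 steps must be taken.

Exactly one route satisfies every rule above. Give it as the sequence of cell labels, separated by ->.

The waypoints must appear in the order d2, b1, with no cell reused.
Route from c3: up-right to d2, left to c2, up-left to b1, right to c1 — 4 moves in all.
Check: order respected (1 at step 1, 2 at step 3); 4 moves as required.

c3 -> d2 -> c2 -> b1 -> c1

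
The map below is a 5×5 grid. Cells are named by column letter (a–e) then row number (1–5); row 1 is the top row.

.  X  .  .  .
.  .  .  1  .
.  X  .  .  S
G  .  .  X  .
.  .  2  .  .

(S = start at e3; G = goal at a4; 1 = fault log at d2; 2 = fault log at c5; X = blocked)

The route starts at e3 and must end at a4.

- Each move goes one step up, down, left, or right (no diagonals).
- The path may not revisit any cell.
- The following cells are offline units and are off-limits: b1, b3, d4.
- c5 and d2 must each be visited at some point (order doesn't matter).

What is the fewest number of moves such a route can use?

9

Any route passes through c5 and d2 in some order between e3 and a4. Summing Manhattan distances along each leg and taking the cheapest ordering (e3 → d2 → c5 → a4) gives a lower bound of 2 + 4 + 3 = 9 moves.
A route of 9 moves achieves this: e3 → e2 → d2 → d3 → c3 → c4 → c5 → b5 → b4 → a4.
Since 9 matches the lower bound, it is optimal.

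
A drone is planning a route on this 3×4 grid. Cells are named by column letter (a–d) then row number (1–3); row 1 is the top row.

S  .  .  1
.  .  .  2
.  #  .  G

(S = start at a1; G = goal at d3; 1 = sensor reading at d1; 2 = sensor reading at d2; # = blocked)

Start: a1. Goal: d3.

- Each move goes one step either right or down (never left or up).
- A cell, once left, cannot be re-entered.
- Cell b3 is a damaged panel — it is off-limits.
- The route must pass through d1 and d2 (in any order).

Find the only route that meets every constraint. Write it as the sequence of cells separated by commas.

Moves only go right or down, so the column and row indices never decrease.
Route from a1: right 3 to d1, down 2 to d3 — 5 moves in all.
Check: all required cells visited.

a1, b1, c1, d1, d2, d3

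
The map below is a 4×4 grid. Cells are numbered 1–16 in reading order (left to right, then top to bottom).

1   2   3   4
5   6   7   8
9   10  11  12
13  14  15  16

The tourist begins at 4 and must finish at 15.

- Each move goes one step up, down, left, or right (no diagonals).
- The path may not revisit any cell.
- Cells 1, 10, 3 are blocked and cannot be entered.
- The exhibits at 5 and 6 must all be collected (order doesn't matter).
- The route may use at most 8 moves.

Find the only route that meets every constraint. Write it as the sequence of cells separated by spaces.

The 8-move cap with required stops at 5, 6 leaves no slack for detours.
Route from 4: down to 8, 3× left (reaching 5), 2× down (reaching 13), 2× right (reaching 15) — 8 moves in all.
Check: all required cells visited; 8 ≤ 8 moves.

4 8 7 6 5 9 13 14 15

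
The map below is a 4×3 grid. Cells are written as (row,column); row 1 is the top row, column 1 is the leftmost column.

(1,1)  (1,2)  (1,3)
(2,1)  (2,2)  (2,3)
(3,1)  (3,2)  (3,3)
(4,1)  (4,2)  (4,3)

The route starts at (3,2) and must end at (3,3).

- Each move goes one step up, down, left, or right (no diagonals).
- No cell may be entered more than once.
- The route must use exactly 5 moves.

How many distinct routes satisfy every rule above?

Need simple routes of exactly 5 moves from (3,2) to (3,3) (Manhattan distance 1, so 2 moves are spent on a detour and 2 undoing it).
Enumerating: (3,2) (2,2) (1,2) (1,3) (2,3) (3,3) | (3,2) (3,1) (2,1) (2,2) (2,3) (3,3) | (3,2) (3,1) (4,1) (4,2) (4,3) (3,3).
That gives 3 routes.

3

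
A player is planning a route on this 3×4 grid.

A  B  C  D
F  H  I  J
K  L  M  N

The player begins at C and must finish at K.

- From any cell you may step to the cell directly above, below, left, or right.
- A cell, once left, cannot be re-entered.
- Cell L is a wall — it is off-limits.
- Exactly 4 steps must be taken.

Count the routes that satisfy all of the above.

3

Need simple routes of exactly 4 moves from C to K (Manhattan distance 4, so 0 moves are spent on a detour and 0 undoing it).
Enumerating: C I H F K | C B H F K | C B A F K.
That gives 3 routes.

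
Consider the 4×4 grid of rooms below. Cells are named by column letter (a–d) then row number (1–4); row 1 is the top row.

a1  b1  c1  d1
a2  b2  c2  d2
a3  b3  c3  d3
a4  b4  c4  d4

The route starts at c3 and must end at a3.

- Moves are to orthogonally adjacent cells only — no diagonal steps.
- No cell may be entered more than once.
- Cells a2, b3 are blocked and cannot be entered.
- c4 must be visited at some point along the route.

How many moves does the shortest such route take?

4

Any route passes through c4 somewhere between c3 and a3. Summing Manhattan distances along the two legs (c3 → c4 → a3) gives a lower bound of 1 + 3 = 4 moves.
A route of 4 moves achieves this: c3 → c4 → b4 → a4 → a3.
Since 4 matches the lower bound, it is optimal.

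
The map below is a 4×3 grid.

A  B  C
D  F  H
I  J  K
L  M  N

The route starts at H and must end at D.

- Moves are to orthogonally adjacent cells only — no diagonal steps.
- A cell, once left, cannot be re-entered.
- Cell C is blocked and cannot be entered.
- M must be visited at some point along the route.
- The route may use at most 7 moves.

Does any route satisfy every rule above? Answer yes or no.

One route that works: H → K → N → M → J → F → D.

yes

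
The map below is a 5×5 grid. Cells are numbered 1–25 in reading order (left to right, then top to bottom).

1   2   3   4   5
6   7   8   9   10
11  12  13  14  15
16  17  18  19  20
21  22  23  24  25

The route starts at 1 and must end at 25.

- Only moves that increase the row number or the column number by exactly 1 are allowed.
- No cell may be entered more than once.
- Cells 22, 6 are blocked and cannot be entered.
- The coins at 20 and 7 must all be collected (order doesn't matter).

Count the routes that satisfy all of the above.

10

A right/down-only route from 1 to 25 makes exactly 4 down-moves and 4 right-moves in some order.
With no other constraints that would be C(8,4) = 70 routes.
A monotone route can only reach the required cells in the order 7, 20, so split there and multiply the segment counts (each segment already excludes blocked cells): 1→7: 1; 7→20: 10; 20→25: 1; product = 10.
That gives 10 routes.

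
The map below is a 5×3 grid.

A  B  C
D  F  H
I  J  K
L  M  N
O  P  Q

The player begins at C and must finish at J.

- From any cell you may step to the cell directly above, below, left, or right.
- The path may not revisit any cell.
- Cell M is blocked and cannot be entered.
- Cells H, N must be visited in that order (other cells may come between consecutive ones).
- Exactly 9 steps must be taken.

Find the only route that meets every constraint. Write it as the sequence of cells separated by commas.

C, H, K, N, Q, P, O, L, I, J

The waypoints must appear in the order H, N, with no cell reused.
Route from C: 4× down (reaching Q), 2× left (reaching O), 2× up (reaching I), right to J — 9 moves in all.
Check: order respected (H at step 1, N at step 3); 9 moves as required.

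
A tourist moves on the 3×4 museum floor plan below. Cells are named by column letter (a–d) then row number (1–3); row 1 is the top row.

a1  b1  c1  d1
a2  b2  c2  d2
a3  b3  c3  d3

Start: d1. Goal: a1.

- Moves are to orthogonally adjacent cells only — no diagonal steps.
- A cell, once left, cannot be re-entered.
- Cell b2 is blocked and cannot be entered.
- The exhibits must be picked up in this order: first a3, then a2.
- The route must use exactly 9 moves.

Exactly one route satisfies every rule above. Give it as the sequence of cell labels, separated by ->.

The waypoints must appear in the order a3, a2, with no cell reused.
Route from d1: left 1 to c1, down 1 to c2, right 1 to d2, down 1 to d3, left 3 to a3, up 2 to a1 — 9 moves in all.
Check: order respected (a3 at step 7, a2 at step 8); 9 moves as required.

d1 -> c1 -> c2 -> d2 -> d3 -> c3 -> b3 -> a3 -> a2 -> a1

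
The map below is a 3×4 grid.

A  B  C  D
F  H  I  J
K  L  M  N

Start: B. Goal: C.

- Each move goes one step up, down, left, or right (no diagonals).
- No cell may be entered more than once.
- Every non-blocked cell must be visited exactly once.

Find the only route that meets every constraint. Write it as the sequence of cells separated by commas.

Need to visit all 12 open cells exactly once, starting at B and ending at C.
Cell N has only two open neighbours (J and M), so the path must pass straight through it: one of those is the cell it's entered from and the other is where it exits.
Route from B: left to A, 2× down (reaching K), right to L, up to H, right to I, down to M, right to N, 2× up (reaching D), left to C — 11 moves in all.
Check: all 12 open cells covered.

B, A, F, K, L, H, I, M, N, J, D, C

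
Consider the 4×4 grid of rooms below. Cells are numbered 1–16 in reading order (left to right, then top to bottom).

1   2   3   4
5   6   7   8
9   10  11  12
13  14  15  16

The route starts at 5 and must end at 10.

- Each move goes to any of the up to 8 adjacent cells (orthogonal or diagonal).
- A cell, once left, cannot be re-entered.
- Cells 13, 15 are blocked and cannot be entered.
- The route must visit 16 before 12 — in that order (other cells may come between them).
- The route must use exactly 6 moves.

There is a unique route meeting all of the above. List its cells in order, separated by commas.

The waypoints must appear in the order 16, 12, with no cell reused.
Route from 5: right 1 to 6, down-right 2 to 16, up 1 to 12, up-left 1 to 7, down-left 1 to 10 — 6 moves in all.
Check: order respected (16 at step 3, 12 at step 4); 6 moves as required.

5, 6, 11, 16, 12, 7, 10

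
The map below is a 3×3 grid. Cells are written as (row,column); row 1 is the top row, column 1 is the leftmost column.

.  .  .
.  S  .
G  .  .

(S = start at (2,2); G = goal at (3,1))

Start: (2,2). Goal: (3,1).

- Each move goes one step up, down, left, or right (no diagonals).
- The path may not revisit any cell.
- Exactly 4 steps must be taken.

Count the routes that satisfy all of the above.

Need simple routes of exactly 4 moves from (2,2) to (3,1) (Manhattan distance 2, so 1 moves are spent on a detour and 1 undoing it).
Enumerating: (2,2) (1,2) (1,1) (2,1) (3,1) | (2,2) (2,3) (3,3) (3,2) (3,1).
That gives 2 routes.

2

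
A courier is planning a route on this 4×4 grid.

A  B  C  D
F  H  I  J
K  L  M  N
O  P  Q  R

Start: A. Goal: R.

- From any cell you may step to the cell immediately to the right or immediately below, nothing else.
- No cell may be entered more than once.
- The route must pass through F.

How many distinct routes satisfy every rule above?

10

A right/down-only route from A to R makes exactly 3 down-moves and 3 right-moves in some order.
With no other constraints that would be C(6,3) = 20 routes.
Split at F and multiply the segment counts: A→F: 1; F→R: 10; product = 10.
That gives 10 routes.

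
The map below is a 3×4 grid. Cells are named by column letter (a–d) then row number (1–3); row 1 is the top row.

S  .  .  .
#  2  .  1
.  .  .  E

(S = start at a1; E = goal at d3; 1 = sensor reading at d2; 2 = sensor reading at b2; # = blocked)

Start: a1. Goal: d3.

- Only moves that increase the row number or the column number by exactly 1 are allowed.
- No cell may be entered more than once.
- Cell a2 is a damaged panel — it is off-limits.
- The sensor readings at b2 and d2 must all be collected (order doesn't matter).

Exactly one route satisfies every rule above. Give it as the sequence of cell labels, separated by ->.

Moves only go right or down, so the column and row indices never decrease.
Route from a1: right 1 to b1, down 1 to b2, right 2 to d2, down 1 to d3 — 5 moves in all.
Check: all required cells visited.

a1 -> b1 -> b2 -> c2 -> d2 -> d3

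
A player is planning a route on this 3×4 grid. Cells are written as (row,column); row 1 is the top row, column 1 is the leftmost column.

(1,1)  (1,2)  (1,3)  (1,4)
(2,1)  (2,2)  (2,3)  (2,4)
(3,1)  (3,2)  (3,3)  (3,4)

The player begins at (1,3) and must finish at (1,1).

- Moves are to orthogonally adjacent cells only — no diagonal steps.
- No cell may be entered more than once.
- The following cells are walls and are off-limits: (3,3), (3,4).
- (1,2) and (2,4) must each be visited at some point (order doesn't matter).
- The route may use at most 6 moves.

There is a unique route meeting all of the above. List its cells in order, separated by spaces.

(1,3) (1,4) (2,4) (2,3) (2,2) (1,2) (1,1)

The 6-move cap with required stops at (1,2), (2,4) leaves no slack for detours.
Route from (1,3): right 1 to (1,4), down 1 to (2,4), left 2 to (2,2), up 1 to (1,2), left 1 to (1,1) — 6 moves in all.
Check: all required cells visited; 6 ≤ 6 moves.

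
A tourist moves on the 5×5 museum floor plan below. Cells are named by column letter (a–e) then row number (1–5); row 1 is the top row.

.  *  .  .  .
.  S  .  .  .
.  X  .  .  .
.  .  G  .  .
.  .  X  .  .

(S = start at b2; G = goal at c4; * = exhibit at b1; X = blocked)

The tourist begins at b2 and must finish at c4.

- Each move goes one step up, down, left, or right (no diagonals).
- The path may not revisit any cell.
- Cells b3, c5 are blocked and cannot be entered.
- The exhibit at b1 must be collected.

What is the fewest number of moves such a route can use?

Any route passes through b1 somewhere between b2 and c4. Summing Manhattan distances along the two legs (b2 → b1 → c4) gives a lower bound of 1 + 4 = 5 moves.
A route of 5 moves achieves this: b2 → b1 → c1 → c2 → c3 → c4.
Since 5 matches the lower bound, it is optimal.

5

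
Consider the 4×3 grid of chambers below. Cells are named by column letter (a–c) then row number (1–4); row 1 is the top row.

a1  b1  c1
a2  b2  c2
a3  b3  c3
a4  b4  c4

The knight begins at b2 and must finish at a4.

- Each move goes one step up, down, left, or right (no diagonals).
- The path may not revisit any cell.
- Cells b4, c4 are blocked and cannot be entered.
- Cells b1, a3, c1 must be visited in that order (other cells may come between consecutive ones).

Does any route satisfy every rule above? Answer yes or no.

no

Ignoring the required order, 4 revisit-free routes from b2 to a4 pass through all of b1, a3, and c1; the waypoint orders that occur are b1 → c1 → a3 (2); c1 → b1 → a3 (2) — never b1 → a3 → c1.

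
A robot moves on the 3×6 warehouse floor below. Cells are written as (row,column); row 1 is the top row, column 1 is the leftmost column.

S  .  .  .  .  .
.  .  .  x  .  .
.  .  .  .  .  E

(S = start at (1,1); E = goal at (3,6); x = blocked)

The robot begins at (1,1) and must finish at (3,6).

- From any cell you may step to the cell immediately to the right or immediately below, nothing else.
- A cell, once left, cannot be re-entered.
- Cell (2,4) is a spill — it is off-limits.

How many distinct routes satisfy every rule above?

A right/down-only route from (1,1) to (3,6) makes exactly 2 down-moves and 5 right-moves in some order.
With no other constraints that would be C(7,2) = 21 routes.
Subtract routes through each blocked cell (inclusion–exclusion for overlaps): − through (2,4): 12 → 9.
That gives 9 routes.

9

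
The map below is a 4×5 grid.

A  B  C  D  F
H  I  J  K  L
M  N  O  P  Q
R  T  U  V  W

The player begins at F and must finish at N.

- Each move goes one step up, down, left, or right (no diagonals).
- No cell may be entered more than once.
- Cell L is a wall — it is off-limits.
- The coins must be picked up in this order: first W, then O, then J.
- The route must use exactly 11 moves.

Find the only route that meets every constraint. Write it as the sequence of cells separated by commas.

F, D, K, P, Q, W, V, U, O, J, I, N

The waypoints must appear in the order W, O, J, with no cell reused.
Route from F: left 1 to D, down 2 to P, right 1 to Q, down 1 to W, left 2 to U, up 2 to J, left 1 to I, down 1 to N — 11 moves in all.
Check: order respected (W at step 5, O at step 8, J at step 9); 11 moves as required.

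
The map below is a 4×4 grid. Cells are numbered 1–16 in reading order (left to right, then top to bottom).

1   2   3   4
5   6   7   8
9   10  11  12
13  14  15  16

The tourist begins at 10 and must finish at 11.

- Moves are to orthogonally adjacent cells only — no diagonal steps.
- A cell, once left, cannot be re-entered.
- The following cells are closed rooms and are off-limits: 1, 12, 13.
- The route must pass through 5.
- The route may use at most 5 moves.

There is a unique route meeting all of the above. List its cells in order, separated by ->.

The 5-move cap with required stops at 5 leaves no slack for detours.
Route from 10: left to 9, up to 5, 2× right (reaching 7), down to 11 — 5 moves in all.
Check: all required cells visited; 5 ≤ 5 moves.

10 -> 9 -> 5 -> 6 -> 7 -> 11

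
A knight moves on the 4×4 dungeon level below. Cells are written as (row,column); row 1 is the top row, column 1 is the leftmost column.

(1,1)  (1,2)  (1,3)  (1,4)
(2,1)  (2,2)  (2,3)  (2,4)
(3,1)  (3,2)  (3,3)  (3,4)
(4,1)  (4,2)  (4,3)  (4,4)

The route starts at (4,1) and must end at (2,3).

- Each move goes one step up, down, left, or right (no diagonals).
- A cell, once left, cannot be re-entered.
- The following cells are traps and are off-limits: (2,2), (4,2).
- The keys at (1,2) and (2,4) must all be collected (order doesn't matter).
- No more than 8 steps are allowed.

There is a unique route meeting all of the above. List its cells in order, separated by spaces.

Any route must reach (1,2) and (2,4) and still end at (2,3) within 8 moves, so the order of the required stops is forced.
Route from (4,1): 3× up (reaching (1,1)), 3× right (reaching (1,4)), down to (2,4), left to (2,3) — 8 moves in all.
Check: all required cells visited; 8 ≤ 8 moves.

(4,1) (3,1) (2,1) (1,1) (1,2) (1,3) (1,4) (2,4) (2,3)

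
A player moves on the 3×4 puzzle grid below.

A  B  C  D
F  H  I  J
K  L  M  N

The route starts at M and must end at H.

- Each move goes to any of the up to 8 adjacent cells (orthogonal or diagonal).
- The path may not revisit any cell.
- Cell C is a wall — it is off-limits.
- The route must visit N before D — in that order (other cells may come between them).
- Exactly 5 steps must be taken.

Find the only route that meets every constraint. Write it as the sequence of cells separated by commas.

M, N, J, D, I, H

The waypoints must appear in the order N, D, with no cell reused.
Route from M: right 1 to N, up 2 to D, down-left 1 to I, left 1 to H — 5 moves in all.
Check: order respected (N at step 1, D at step 3); 5 moves as required.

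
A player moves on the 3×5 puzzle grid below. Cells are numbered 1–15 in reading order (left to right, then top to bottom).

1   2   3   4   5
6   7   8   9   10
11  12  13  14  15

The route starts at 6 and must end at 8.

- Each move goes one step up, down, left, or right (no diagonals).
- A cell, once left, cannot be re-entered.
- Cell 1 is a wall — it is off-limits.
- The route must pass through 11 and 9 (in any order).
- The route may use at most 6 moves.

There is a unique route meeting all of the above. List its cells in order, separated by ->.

The 6-move cap with required stops at 11, 9 leaves no slack for detours.
Route from 6: down to 11, 3× right (reaching 14), up to 9, left to 8 — 6 moves in all.
Check: all required cells visited; 6 ≤ 6 moves.

6 -> 11 -> 12 -> 13 -> 14 -> 9 -> 8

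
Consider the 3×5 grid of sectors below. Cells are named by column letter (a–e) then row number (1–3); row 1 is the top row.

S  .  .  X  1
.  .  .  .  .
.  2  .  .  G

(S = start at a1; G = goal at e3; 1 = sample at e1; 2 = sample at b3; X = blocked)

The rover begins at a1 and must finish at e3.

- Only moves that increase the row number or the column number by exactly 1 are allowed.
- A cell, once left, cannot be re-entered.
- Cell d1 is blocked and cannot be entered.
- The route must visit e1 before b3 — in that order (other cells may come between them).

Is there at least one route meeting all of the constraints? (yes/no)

b3 lies to the left of e1, so going from e1 to b3 would need a leftward move — but moves only go right/down, so e1 cannot be visited before b3.

no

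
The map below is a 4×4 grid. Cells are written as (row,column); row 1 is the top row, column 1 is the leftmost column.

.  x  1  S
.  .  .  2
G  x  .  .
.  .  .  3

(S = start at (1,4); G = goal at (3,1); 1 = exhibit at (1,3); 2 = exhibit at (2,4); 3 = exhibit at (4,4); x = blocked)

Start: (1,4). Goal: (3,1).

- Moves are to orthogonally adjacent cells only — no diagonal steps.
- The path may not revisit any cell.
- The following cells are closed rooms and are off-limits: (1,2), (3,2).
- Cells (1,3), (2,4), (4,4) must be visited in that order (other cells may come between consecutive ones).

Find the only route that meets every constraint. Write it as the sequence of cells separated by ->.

The waypoints must appear in the order (1,3), (2,4), (4,4), with no cell reused.
Route from (1,4): left 1 to (1,3), down 1 to (2,3), right 1 to (2,4), down 2 to (4,4), left 3 to (4,1), up 1 to (3,1) — 9 moves in all.
Check: order respected (1 at step 1, 2 at step 3, 3 at step 5).

(1,4) -> (1,3) -> (2,3) -> (2,4) -> (3,4) -> (4,4) -> (4,3) -> (4,2) -> (4,1) -> (3,1)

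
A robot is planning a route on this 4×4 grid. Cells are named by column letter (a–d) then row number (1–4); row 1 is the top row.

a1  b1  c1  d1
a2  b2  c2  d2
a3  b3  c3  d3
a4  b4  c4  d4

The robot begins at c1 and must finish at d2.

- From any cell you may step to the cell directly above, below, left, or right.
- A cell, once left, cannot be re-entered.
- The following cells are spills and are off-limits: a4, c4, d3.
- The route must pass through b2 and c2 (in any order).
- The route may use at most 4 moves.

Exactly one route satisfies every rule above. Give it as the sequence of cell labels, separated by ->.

c1 -> b1 -> b2 -> c2 -> d2

The budget equals the shortest possible length, so every move has to be on a shortest route through the required cells.
Route from c1: left 1 to b1, down 1 to b2, right 2 to d2 — 4 moves in all.
Check: all required cells visited; 4 ≤ 4 moves.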